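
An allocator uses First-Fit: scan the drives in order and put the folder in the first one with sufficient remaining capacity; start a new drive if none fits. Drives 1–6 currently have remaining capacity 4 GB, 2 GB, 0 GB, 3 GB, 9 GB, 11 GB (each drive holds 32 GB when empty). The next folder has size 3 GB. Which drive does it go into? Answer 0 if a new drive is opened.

1

Drives with room: drive 1 (4 GB), drive 4 (3 GB), drive 5 (9 GB), drive 6 (11 GB).
The first with room is drive 1.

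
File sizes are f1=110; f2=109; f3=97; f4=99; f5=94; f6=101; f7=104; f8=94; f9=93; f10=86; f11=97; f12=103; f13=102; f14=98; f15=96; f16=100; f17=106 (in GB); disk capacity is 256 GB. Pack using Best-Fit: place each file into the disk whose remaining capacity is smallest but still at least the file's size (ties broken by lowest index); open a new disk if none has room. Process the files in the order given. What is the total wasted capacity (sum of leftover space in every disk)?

disk 1: place f1 (110 GB), 146 GB left
disk 1: place f2 (109 GB), 37 GB left
disk 2: place f3 (97 GB), 159 GB left
disk 2: place f4 (99 GB), 60 GB left
disk 3: place f5 (94 GB), 162 GB left
disk 3: place f6 (101 GB), 61 GB left
disk 4: place f7 (104 GB), 152 GB left
disk 4: place f8 (94 GB), 58 GB left
disk 5: place f9 (93 GB), 163 GB left
disk 5: place f10 (86 GB), 77 GB left
disk 6: place f11 (97 GB), 159 GB left
disk 6: place f12 (103 GB), 56 GB left
disk 7: place f13 (102 GB), 154 GB left
disk 7: place f14 (98 GB), 56 GB left
disk 8: place f15 (96 GB), 160 GB left
disk 8: place f16 (100 GB), 60 GB left
disk 9: place f17 (106 GB), 150 GB left
9 disks × 256 GB = 2304 GB; used 1689 GB; unused 615 GB.

615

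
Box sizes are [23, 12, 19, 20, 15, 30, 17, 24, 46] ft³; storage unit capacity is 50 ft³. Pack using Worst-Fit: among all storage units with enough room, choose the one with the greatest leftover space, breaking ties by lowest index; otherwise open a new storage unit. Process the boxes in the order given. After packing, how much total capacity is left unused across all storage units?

23 ft³ → storage unit 1 (remaining 27 ft³)
12 ft³ → storage unit 1 (remaining 15 ft³)
19 ft³ → storage unit 2 (remaining 31 ft³)
20 ft³ → storage unit 2 (remaining 11 ft³)
15 ft³ → storage unit 1 (remaining 0 ft³)
30 ft³ → storage unit 3 (remaining 20 ft³)
17 ft³ → storage unit 3 (remaining 3 ft³)
24 ft³ → storage unit 4 (remaining 26 ft³)
46 ft³ → storage unit 5 (remaining 4 ft³)
5 storage units × 50 ft³ = 250 ft³; used 206 ft³; unused 44 ft³.

44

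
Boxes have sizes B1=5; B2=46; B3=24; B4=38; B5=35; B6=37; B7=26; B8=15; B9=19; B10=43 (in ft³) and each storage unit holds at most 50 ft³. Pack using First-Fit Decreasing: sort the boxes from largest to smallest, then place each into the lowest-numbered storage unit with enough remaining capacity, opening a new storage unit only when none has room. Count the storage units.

7 storage units

Sorted descending: 46, 43, 38, 37, 35, 26, 24, 19, 15, 5.
storage unit 1: place 46 ft³, 4 ft³ left
storage unit 2: place 43 ft³, 7 ft³ left
storage unit 3: place 38 ft³, 12 ft³ left
storage unit 4: place 37 ft³, 13 ft³ left
storage unit 5: place 35 ft³, 15 ft³ left
storage unit 6: place 26 ft³, 24 ft³ left
storage unit 6: place 24 ft³, 0 ft³ left
storage unit 7: place 19 ft³, 31 ft³ left
storage unit 5: place 15 ft³, 0 ft³ left
storage unit 2: place 5 ft³, 2 ft³ left
Final storage units: [46] [43,5] [38] [37] [35,15] [26,24] [19].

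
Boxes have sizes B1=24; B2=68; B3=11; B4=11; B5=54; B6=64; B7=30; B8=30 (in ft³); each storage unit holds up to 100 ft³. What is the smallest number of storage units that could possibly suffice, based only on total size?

3

Total size = 24 + 68 + 11 + 11 + 54 + 64 + 30 + 30 = 292 ft³.
⌈292 / 100⌉ = 3.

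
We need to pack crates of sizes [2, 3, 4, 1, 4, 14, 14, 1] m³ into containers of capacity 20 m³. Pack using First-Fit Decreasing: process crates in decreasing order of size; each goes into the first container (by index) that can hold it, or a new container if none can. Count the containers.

3 containers

Sorted descending: 14, 14, 4, 4, 3, 2, 1, 1.
14 m³ → container 1 (remaining 6 m³)
14 m³ → container 2 (remaining 6 m³)
4 m³ → container 1 (remaining 2 m³)
4 m³ → container 2 (remaining 2 m³)
3 m³ → container 3 (remaining 17 m³)
2 m³ → container 1 (remaining 0 m³)
1 m³ → container 2 (remaining 1 m³)
1 m³ → container 2 (remaining 0 m³)
Final containers: [14,4,2] [14,4,1,1] [3].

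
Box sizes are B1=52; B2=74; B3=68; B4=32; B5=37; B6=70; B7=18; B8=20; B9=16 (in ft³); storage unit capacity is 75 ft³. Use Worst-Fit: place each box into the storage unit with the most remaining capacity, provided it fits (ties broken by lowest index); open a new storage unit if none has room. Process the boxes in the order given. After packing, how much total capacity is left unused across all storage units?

Put B1 (52 ft³) in storage unit 1; 23 ft³ remain.
Put B2 (74 ft³) in storage unit 2; 1 ft³ remain.
Put B3 (68 ft³) in storage unit 3; 7 ft³ remain.
Put B4 (32 ft³) in storage unit 4; 43 ft³ remain.
Put B5 (37 ft³) in storage unit 4; 6 ft³ remain.
Put B6 (70 ft³) in storage unit 5; 5 ft³ remain.
Put B7 (18 ft³) in storage unit 1; 5 ft³ remain.
Put B8 (20 ft³) in storage unit 6; 55 ft³ remain.
Put B9 (16 ft³) in storage unit 6; 39 ft³ remain.
6 storage units × 75 ft³ = 450 ft³; used 387 ft³; unused 63 ft³.

63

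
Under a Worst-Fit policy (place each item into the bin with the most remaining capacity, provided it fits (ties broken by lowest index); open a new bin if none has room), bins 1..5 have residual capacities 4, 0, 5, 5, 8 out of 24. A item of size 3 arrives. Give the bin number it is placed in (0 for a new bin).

5

Bins with room: bin 1 (4), bin 3 (5), bin 4 (5), bin 5 (8).
Most room is bin 5 with 8 free.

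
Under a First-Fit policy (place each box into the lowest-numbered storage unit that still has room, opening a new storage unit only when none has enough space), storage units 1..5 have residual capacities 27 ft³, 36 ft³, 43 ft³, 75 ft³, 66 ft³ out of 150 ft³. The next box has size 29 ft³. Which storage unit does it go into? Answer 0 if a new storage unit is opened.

Storage units with room: storage unit 2 (36 ft³), storage unit 3 (43 ft³), storage unit 4 (75 ft³), storage unit 5 (66 ft³).
The first with room is storage unit 2.

2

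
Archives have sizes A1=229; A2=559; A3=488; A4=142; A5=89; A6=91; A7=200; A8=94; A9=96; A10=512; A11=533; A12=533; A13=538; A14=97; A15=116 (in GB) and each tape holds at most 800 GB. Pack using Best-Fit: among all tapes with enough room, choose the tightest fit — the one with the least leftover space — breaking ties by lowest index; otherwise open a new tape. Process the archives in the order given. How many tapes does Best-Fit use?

A1 (229 GB) → tape 1 (remaining 571 GB)
A2 (559 GB) → tape 1 (remaining 12 GB)
A3 (488 GB) → tape 2 (remaining 312 GB)
A4 (142 GB) → tape 2 (remaining 170 GB)
A5 (89 GB) → tape 2 (remaining 81 GB)
A6 (91 GB) → tape 3 (remaining 709 GB)
A7 (200 GB) → tape 3 (remaining 509 GB)
A8 (94 GB) → tape 3 (remaining 415 GB)
A9 (96 GB) → tape 3 (remaining 319 GB)
A10 (512 GB) → tape 4 (remaining 288 GB)
A11 (533 GB) → tape 5 (remaining 267 GB)
A12 (533 GB) → tape 6 (remaining 267 GB)
A13 (538 GB) → tape 7 (remaining 262 GB)
A14 (97 GB) → tape 7 (remaining 165 GB)
A15 (116 GB) → tape 7 (remaining 49 GB)
Final tapes: [229,559] [488,142,89] [91,200,94,96] [512] [533] [533] [538,97,116].

7 tapes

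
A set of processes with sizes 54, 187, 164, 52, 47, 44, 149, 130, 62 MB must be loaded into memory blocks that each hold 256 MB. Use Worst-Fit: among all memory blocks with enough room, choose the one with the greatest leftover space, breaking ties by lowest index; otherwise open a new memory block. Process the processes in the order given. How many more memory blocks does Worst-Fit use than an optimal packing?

Worst-Fit: [54,187] [164,52] [47,44,149] [130,62] → 4 memory blocks.
Total size 889 MB; any packing needs at least ⌈889/256⌉ = 4 memory blocks.
So 4 is already optimal.

0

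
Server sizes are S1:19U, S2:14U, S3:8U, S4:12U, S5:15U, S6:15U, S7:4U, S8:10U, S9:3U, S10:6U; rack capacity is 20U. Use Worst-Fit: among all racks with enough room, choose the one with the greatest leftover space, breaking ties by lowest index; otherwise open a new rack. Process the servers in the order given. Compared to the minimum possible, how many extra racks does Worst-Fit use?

Worst-Fit: [19] [14,4] [8,12] [15] [15] [10,3,6] → 6 racks.
Total size 106U; any packing needs at least ⌈106/20⌉ = 6 racks.
So 6 is already optimal.

0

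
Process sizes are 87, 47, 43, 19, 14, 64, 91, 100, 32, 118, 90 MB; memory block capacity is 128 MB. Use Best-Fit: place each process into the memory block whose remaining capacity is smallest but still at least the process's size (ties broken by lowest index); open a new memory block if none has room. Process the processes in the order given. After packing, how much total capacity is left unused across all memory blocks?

191

87 MB → memory block 1 (remaining 41 MB)
47 MB → memory block 2 (remaining 81 MB)
43 MB → memory block 2 (remaining 38 MB)
19 MB → memory block 2 (remaining 19 MB)
14 MB → memory block 2 (remaining 5 MB)
64 MB → memory block 3 (remaining 64 MB)
91 MB → memory block 4 (remaining 37 MB)
100 MB → memory block 5 (remaining 28 MB)
32 MB → memory block 4 (remaining 5 MB)
118 MB → memory block 6 (remaining 10 MB)
90 MB → memory block 7 (remaining 38 MB)
7 memory blocks × 128 MB = 896 MB; used 705 MB; unused 191 MB.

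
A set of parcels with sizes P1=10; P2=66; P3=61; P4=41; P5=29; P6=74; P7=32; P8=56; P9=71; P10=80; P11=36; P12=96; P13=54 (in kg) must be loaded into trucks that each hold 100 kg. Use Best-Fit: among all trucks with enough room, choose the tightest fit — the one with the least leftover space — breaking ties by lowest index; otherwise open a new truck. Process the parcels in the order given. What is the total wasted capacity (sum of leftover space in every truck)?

194

Put P1 (10 kg) in truck 1; 90 kg remain.
Put P2 (66 kg) in truck 1; 24 kg remain.
Put P3 (61 kg) in truck 2; 39 kg remain.
Put P4 (41 kg) in truck 3; 59 kg remain.
Put P5 (29 kg) in truck 2; 10 kg remain.
Put P6 (74 kg) in truck 4; 26 kg remain.
Put P7 (32 kg) in truck 3; 27 kg remain.
Put P8 (56 kg) in truck 5; 44 kg remain.
Put P9 (71 kg) in truck 6; 29 kg remain.
Put P10 (80 kg) in truck 7; 20 kg remain.
Put P11 (36 kg) in truck 5; 8 kg remain.
Put P12 (96 kg) in truck 8; 4 kg remain.
Put P13 (54 kg) in truck 9; 46 kg remain.
9 trucks × 100 kg = 900 kg; used 706 kg; unused 194 kg.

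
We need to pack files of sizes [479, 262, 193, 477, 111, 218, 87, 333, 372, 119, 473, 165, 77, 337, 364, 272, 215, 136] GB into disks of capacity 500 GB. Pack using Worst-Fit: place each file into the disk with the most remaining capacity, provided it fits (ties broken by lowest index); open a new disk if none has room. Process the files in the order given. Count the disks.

Put 479 GB in disk 1; 21 GB remain.
Put 262 GB in disk 2; 238 GB remain.
Put 193 GB in disk 2; 45 GB remain.
Put 477 GB in disk 3; 23 GB remain.
Put 111 GB in disk 4; 389 GB remain.
Put 218 GB in disk 4; 171 GB remain.
Put 87 GB in disk 4; 84 GB remain.
Put 333 GB in disk 5; 167 GB remain.
Put 372 GB in disk 6; 128 GB remain.
Put 119 GB in disk 5; 48 GB remain.
Put 473 GB in disk 7; 27 GB remain.
Put 165 GB in disk 8; 335 GB remain.
Put 77 GB in disk 8; 258 GB remain.
Put 337 GB in disk 9; 163 GB remain.
Put 364 GB in disk 10; 136 GB remain.
Put 272 GB in disk 11; 228 GB remain.
Put 215 GB in disk 8; 43 GB remain.
Put 136 GB in disk 11; 92 GB remain.
Final disks: [479] [262,193] [477] [111,218,87] [333,119] [372] [473] [165,77,215] [337] [364] [272,136].

11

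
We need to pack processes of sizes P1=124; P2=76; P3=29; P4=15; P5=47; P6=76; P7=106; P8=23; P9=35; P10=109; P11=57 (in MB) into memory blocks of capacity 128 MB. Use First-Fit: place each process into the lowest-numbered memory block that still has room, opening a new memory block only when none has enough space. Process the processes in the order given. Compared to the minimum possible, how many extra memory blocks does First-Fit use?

0

First-Fit: [124] [76,29,15] [47,76] [106] [23,35,57] [109] → 6 memory blocks.
Total size 697 MB; any packing needs at least ⌈697/128⌉ = 6 memory blocks.
So 6 is already optimal.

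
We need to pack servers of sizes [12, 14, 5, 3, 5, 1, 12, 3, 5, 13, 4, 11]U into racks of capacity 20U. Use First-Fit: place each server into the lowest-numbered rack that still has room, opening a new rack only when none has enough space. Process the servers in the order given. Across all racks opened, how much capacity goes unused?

12

12U → rack 1 (remaining 8U)
14U → rack 2 (remaining 6U)
5U → rack 1 (remaining 3U)
3U → rack 1 (remaining 0U)
5U → rack 2 (remaining 1U)
1U → rack 2 (remaining 0U)
12U → rack 3 (remaining 8U)
3U → rack 3 (remaining 5U)
5U → rack 3 (remaining 0U)
13U → rack 4 (remaining 7U)
4U → rack 4 (remaining 3U)
11U → rack 5 (remaining 9U)
5 racks × 20U = 100U; used 88U; unused 12U.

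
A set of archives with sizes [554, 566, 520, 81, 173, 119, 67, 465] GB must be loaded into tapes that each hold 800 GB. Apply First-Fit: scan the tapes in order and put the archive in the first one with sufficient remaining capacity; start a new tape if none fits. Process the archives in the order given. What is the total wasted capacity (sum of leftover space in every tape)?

655

tape 1: place 554 GB, 246 GB left
tape 2: place 566 GB, 234 GB left
tape 3: place 520 GB, 280 GB left
tape 1: place 81 GB, 165 GB left
tape 2: place 173 GB, 61 GB left
tape 1: place 119 GB, 46 GB left
tape 3: place 67 GB, 213 GB left
tape 4: place 465 GB, 335 GB left
4 tapes × 800 GB = 3200 GB; used 2545 GB; unused 655 GB.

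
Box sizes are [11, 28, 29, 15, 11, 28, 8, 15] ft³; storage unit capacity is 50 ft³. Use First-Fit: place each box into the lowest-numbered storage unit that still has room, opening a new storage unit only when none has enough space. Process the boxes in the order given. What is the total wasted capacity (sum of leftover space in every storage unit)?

Put 11 ft³ in storage unit 1; 39 ft³ remain.
Put 28 ft³ in storage unit 1; 11 ft³ remain.
Put 29 ft³ in storage unit 2; 21 ft³ remain.
Put 15 ft³ in storage unit 2; 6 ft³ remain.
Put 11 ft³ in storage unit 1; 0 ft³ remain.
Put 28 ft³ in storage unit 3; 22 ft³ remain.
Put 8 ft³ in storage unit 3; 14 ft³ remain.
Put 15 ft³ in storage unit 4; 35 ft³ remain.
4 storage units × 50 ft³ = 200 ft³; used 145 ft³; unused 55 ft³.

55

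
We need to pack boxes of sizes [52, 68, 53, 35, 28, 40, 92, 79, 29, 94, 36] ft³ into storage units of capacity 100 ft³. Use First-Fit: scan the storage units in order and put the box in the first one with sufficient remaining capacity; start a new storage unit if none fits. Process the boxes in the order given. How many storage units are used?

7 storage units

Put 52 ft³ in storage unit 1; 48 ft³ remain.
Put 68 ft³ in storage unit 2; 32 ft³ remain.
Put 53 ft³ in storage unit 3; 47 ft³ remain.
Put 35 ft³ in storage unit 1; 13 ft³ remain.
Put 28 ft³ in storage unit 2; 4 ft³ remain.
Put 40 ft³ in storage unit 3; 7 ft³ remain.
Put 92 ft³ in storage unit 4; 8 ft³ remain.
Put 79 ft³ in storage unit 5; 21 ft³ remain.
Put 29 ft³ in storage unit 6; 71 ft³ remain.
Put 94 ft³ in storage unit 7; 6 ft³ remain.
Put 36 ft³ in storage unit 6; 35 ft³ remain.
Final storage units: [52,35] [68,28] [53,40] [92] [79] [29,36] [94].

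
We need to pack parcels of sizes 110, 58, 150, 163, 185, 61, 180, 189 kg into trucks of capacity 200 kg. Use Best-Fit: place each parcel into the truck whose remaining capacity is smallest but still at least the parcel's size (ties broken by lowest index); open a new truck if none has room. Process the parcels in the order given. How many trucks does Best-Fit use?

7 trucks

Put 110 kg in truck 1; 90 kg remain.
Put 58 kg in truck 1; 32 kg remain.
Put 150 kg in truck 2; 50 kg remain.
Put 163 kg in truck 3; 37 kg remain.
Put 185 kg in truck 4; 15 kg remain.
Put 61 kg in truck 5; 139 kg remain.
Put 180 kg in truck 6; 20 kg remain.
Put 189 kg in truck 7; 11 kg remain.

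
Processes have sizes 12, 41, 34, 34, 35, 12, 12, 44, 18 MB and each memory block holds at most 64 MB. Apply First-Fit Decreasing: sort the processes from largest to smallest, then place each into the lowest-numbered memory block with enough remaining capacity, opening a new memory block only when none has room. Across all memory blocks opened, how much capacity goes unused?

78

Sorted descending: 44, 41, 35, 34, 34, 18, 12, 12, 12.
memory block 1: place 44 MB, 20 MB left
memory block 2: place 41 MB, 23 MB left
memory block 3: place 35 MB, 29 MB left
memory block 4: place 34 MB, 30 MB left
memory block 5: place 34 MB, 30 MB left
memory block 1: place 18 MB, 2 MB left
memory block 2: place 12 MB, 11 MB left
memory block 3: place 12 MB, 17 MB left
memory block 3: place 12 MB, 5 MB left
5 memory blocks × 64 MB = 320 MB; used 242 MB; unused 78 MB.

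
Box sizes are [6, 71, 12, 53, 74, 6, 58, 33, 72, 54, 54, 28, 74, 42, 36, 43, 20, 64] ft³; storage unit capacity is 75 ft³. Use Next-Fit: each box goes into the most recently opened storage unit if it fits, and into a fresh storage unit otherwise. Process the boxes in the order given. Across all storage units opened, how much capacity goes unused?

325

Put 6 ft³ in storage unit 1; 69 ft³ remain.
Put 71 ft³ in storage unit 2; 4 ft³ remain.
Put 12 ft³ in storage unit 3; 63 ft³ remain.
Put 53 ft³ in storage unit 3; 10 ft³ remain.
Put 74 ft³ in storage unit 4; 1 ft³ remain.
Put 6 ft³ in storage unit 5; 69 ft³ remain.
Put 58 ft³ in storage unit 5; 11 ft³ remain.
Put 33 ft³ in storage unit 6; 42 ft³ remain.
Put 72 ft³ in storage unit 7; 3 ft³ remain.
Put 54 ft³ in storage unit 8; 21 ft³ remain.
Put 54 ft³ in storage unit 9; 21 ft³ remain.
Put 28 ft³ in storage unit 10; 47 ft³ remain.
Put 74 ft³ in storage unit 11; 1 ft³ remain.
Put 42 ft³ in storage unit 12; 33 ft³ remain.
Put 36 ft³ in storage unit 13; 39 ft³ remain.
Put 43 ft³ in storage unit 14; 32 ft³ remain.
Put 20 ft³ in storage unit 14; 12 ft³ remain.
Put 64 ft³ in storage unit 15; 11 ft³ remain.
15 storage units × 75 ft³ = 1125 ft³; used 800 ft³; unused 325 ft³.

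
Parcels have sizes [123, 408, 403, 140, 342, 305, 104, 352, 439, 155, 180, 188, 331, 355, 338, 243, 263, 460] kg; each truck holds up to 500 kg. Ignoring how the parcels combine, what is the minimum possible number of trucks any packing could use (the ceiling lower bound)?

Total size = 123 + 408 + 403 + 140 + 342 + 305 + 104 + 352 + 439 + 155 + 180 + 188 + 331 + 355 + 338 + 243 + 263 + 460 = 5129 kg.
⌈5129 / 500⌉ = 11.

11 trucks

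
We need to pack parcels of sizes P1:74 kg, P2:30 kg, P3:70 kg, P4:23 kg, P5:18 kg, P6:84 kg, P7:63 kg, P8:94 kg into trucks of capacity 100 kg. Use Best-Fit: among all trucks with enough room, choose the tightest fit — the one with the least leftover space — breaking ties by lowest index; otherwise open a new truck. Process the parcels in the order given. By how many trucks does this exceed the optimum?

0

Best-Fit: [74,23] [30,70] [18,63] [84] [94] → 5 trucks.
Total size 456 kg; any packing needs at least ⌈456/100⌉ = 5 trucks.
So 5 is already optimal.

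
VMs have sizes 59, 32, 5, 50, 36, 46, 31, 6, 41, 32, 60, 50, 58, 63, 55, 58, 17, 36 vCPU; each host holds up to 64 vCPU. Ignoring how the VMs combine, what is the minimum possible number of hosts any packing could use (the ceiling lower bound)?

Total size = 59 + 32 + 5 + 50 + 36 + 46 + 31 + 6 + 41 + 32 + 60 + 50 + 58 + 63 + 55 + 58 + 17 + 36 = 735 vCPU.
⌈735 / 64⌉ = 12.

12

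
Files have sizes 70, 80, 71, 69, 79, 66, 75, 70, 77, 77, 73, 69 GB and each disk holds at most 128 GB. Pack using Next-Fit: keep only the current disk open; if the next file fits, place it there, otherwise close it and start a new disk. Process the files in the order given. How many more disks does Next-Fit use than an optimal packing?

Next-Fit: [70] [80] [71] [69] [79] [66] [75] [70] [77] [77] [73] [69] → 12 disks.
12 files exceed 64 GB (half the capacity), and no two of those can share a disk, so at least 12 disks are needed.
So 12 is already optimal.

0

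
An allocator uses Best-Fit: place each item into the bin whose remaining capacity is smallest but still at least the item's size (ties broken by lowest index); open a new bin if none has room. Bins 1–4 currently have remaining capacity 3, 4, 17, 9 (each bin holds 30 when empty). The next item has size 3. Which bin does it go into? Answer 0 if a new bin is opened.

Bins with room: bin 1 (3), bin 2 (4), bin 3 (17), bin 4 (9).
Tightest fit is bin 1 with 3 free.

1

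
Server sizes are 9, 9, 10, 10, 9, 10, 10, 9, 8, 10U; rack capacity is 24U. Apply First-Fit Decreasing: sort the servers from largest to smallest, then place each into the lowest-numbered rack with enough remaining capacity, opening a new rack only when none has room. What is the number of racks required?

Sorted descending: 10, 10, 10, 10, 10, 9, 9, 9, 9, 8.
Put 10U in rack 1; 14U remain.
Put 10U in rack 1; 4U remain.
Put 10U in rack 2; 14U remain.
Put 10U in rack 2; 4U remain.
Put 10U in rack 3; 14U remain.
Put 9U in rack 3; 5U remain.
Put 9U in rack 4; 15U remain.
Put 9U in rack 4; 6U remain.
Put 9U in rack 5; 15U remain.
Put 8U in rack 5; 7U remain.

5 racks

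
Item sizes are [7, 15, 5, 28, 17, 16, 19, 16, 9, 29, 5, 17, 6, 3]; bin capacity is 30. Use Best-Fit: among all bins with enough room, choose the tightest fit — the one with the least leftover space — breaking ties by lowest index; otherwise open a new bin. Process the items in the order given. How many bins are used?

7 → bin 1 (remaining 23)
15 → bin 1 (remaining 8)
5 → bin 1 (remaining 3)
28 → bin 2 (remaining 2)
17 → bin 3 (remaining 13)
16 → bin 4 (remaining 14)
19 → bin 5 (remaining 11)
16 → bin 6 (remaining 14)
9 → bin 5 (remaining 2)
29 → bin 7 (remaining 1)
5 → bin 3 (remaining 8)
17 → bin 8 (remaining 13)
6 → bin 3 (remaining 2)
3 → bin 1 (remaining 0)
Final bins: [7,15,5,3] [28] [17,5,6] [16] [19,9] [16] [29] [17].

8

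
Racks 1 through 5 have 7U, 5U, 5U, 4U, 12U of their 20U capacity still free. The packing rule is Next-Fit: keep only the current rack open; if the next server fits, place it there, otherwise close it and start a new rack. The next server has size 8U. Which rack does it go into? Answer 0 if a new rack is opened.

Next-Fit only looks at rack 5, which has 12U free.
8U fits there.

5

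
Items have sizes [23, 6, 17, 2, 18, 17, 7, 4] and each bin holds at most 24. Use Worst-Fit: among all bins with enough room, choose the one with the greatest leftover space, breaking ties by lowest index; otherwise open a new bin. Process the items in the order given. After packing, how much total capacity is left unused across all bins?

Put 23 in bin 1; 1 remain.
Put 6 in bin 2; 18 remain.
Put 17 in bin 2; 1 remain.
Put 2 in bin 3; 22 remain.
Put 18 in bin 3; 4 remain.
Put 17 in bin 4; 7 remain.
Put 7 in bin 4; 0 remain.
Put 4 in bin 3; 0 remain.
4 bins × 24 = 96; used 94; unused 2.

2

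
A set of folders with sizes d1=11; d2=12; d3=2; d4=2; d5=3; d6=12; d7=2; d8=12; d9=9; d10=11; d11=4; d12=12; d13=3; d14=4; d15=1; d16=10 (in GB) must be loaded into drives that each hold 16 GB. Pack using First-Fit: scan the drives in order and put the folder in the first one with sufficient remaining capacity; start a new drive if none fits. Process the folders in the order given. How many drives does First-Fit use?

8

drive 1: place d1 (11 GB), 5 GB left
drive 2: place d2 (12 GB), 4 GB left
drive 1: place d3 (2 GB), 3 GB left
drive 1: place d4 (2 GB), 1 GB left
drive 2: place d5 (3 GB), 1 GB left
drive 3: place d6 (12 GB), 4 GB left
drive 3: place d7 (2 GB), 2 GB left
drive 4: place d8 (12 GB), 4 GB left
drive 5: place d9 (9 GB), 7 GB left
drive 6: place d10 (11 GB), 5 GB left
drive 4: place d11 (4 GB), 0 GB left
drive 7: place d12 (12 GB), 4 GB left
drive 5: place d13 (3 GB), 4 GB left
drive 5: place d14 (4 GB), 0 GB left
drive 1: place d15 (1 GB), 0 GB left
drive 8: place d16 (10 GB), 6 GB left
Final drives: [11,2,2,1] [12,3] [12,2] [12,4] [9,3,4] [11] [12] [10].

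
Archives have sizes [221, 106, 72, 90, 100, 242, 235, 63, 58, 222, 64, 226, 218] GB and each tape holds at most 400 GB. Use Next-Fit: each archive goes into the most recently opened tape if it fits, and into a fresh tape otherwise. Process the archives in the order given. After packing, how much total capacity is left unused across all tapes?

221 GB → tape 1 (remaining 179 GB)
106 GB → tape 1 (remaining 73 GB)
72 GB → tape 1 (remaining 1 GB)
90 GB → tape 2 (remaining 310 GB)
100 GB → tape 2 (remaining 210 GB)
242 GB → tape 3 (remaining 158 GB)
235 GB → tape 4 (remaining 165 GB)
63 GB → tape 4 (remaining 102 GB)
58 GB → tape 4 (remaining 44 GB)
222 GB → tape 5 (remaining 178 GB)
64 GB → tape 5 (remaining 114 GB)
226 GB → tape 6 (remaining 174 GB)
218 GB → tape 7 (remaining 182 GB)
7 tapes × 400 GB = 2800 GB; used 1917 GB; unused 883 GB.

883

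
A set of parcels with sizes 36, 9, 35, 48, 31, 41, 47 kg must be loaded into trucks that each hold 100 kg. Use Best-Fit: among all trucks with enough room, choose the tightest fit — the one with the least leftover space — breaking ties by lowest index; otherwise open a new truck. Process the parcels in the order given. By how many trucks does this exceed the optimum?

Best-Fit: [36,9,35] [48,31] [41,47] → 3 trucks.
Total size 247 kg; any packing needs at least ⌈247/100⌉ = 3 trucks.
So 3 is already optimal.

0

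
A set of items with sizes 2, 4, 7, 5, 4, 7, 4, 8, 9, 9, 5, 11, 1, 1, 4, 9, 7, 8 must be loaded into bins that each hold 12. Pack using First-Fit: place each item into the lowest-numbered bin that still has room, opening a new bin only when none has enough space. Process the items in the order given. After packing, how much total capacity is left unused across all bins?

15

2 → bin 1 (remaining 10)
4 → bin 1 (remaining 6)
7 → bin 2 (remaining 5)
5 → bin 1 (remaining 1)
4 → bin 2 (remaining 1)
7 → bin 3 (remaining 5)
4 → bin 3 (remaining 1)
8 → bin 4 (remaining 4)
9 → bin 5 (remaining 3)
9 → bin 6 (remaining 3)
5 → bin 7 (remaining 7)
11 → bin 8 (remaining 1)
1 → bin 1 (remaining 0)
1 → bin 2 (remaining 0)
4 → bin 4 (remaining 0)
9 → bin 9 (remaining 3)
7 → bin 7 (remaining 0)
8 → bin 10 (remaining 4)
10 bins × 12 = 120; used 105; unused 15.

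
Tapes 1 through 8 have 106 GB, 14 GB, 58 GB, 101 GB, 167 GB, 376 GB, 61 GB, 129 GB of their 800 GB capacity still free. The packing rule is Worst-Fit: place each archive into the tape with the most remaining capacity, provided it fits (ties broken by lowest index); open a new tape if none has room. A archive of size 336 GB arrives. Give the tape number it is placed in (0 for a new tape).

6

Tapes with room: tape 6 (376 GB).
Most room is tape 6 with 376 GB free.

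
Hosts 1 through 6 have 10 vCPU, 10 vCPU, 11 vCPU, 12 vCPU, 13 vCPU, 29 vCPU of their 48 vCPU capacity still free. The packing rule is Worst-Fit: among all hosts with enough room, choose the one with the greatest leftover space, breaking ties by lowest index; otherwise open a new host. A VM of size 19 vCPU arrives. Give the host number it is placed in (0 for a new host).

Hosts with room: host 6 (29 vCPU).
Most room is host 6 with 29 vCPU free.

6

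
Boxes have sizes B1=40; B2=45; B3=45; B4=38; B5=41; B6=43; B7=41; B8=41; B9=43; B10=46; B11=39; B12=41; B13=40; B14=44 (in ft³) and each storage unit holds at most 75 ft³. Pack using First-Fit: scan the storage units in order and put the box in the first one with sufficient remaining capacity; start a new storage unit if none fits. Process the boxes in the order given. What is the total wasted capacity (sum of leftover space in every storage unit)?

463

B1 (40 ft³) → storage unit 1 (remaining 35 ft³)
B2 (45 ft³) → storage unit 2 (remaining 30 ft³)
B3 (45 ft³) → storage unit 3 (remaining 30 ft³)
B4 (38 ft³) → storage unit 4 (remaining 37 ft³)
B5 (41 ft³) → storage unit 5 (remaining 34 ft³)
B6 (43 ft³) → storage unit 6 (remaining 32 ft³)
B7 (41 ft³) → storage unit 7 (remaining 34 ft³)
B8 (41 ft³) → storage unit 8 (remaining 34 ft³)
B9 (43 ft³) → storage unit 9 (remaining 32 ft³)
B10 (46 ft³) → storage unit 10 (remaining 29 ft³)
B11 (39 ft³) → storage unit 11 (remaining 36 ft³)
B12 (41 ft³) → storage unit 12 (remaining 34 ft³)
B13 (40 ft³) → storage unit 13 (remaining 35 ft³)
B14 (44 ft³) → storage unit 14 (remaining 31 ft³)
14 storage units × 75 ft³ = 1050 ft³; used 587 ft³; unused 463 ft³.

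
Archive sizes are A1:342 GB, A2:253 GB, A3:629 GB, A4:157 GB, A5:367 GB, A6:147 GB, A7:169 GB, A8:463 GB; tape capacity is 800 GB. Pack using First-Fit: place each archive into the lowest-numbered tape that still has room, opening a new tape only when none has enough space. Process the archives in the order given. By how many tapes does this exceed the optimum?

First-Fit: [342,253,157] [629,147] [367,169] [463] → 4 tapes.
Total size 2527 GB; any packing needs at least ⌈2527/800⌉ = 4 tapes.
So 4 is already optimal.

0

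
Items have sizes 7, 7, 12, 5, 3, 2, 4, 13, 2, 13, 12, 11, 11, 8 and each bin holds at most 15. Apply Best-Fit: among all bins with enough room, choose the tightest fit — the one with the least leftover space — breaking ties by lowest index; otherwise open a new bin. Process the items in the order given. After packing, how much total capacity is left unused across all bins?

bin 1: place 7, 8 left
bin 1: place 7, 1 left
bin 2: place 12, 3 left
bin 3: place 5, 10 left
bin 2: place 3, 0 left
bin 3: place 2, 8 left
bin 3: place 4, 4 left
bin 4: place 13, 2 left
bin 4: place 2, 0 left
bin 5: place 13, 2 left
bin 6: place 12, 3 left
bin 7: place 11, 4 left
bin 8: place 11, 4 left
bin 9: place 8, 7 left
9 bins × 15 = 135; used 110; unused 25.

25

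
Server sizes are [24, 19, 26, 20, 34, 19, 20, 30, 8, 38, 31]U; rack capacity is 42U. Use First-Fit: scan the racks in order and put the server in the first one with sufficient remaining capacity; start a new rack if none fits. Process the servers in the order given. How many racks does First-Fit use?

8

Put 24U in rack 1; 18U remain.
Put 19U in rack 2; 23U remain.
Put 26U in rack 3; 16U remain.
Put 20U in rack 2; 3U remain.
Put 34U in rack 4; 8U remain.
Put 19U in rack 5; 23U remain.
Put 20U in rack 5; 3U remain.
Put 30U in rack 6; 12U remain.
Put 8U in rack 1; 10U remain.
Put 38U in rack 7; 4U remain.
Put 31U in rack 8; 11U remain.
Final racks: [24,8] [19,20] [26] [34] [19,20] [30] [38] [31].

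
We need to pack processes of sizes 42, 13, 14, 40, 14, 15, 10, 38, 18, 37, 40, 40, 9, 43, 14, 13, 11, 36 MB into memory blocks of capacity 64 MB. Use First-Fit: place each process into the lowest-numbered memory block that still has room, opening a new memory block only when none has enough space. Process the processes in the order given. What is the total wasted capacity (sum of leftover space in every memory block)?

129

Put 42 MB in memory block 1; 22 MB remain.
Put 13 MB in memory block 1; 9 MB remain.
Put 14 MB in memory block 2; 50 MB remain.
Put 40 MB in memory block 2; 10 MB remain.
Put 14 MB in memory block 3; 50 MB remain.
Put 15 MB in memory block 3; 35 MB remain.
Put 10 MB in memory block 2; 0 MB remain.
Put 38 MB in memory block 4; 26 MB remain.
Put 18 MB in memory block 3; 17 MB remain.
Put 37 MB in memory block 5; 27 MB remain.
Put 40 MB in memory block 6; 24 MB remain.
Put 40 MB in memory block 7; 24 MB remain.
Put 9 MB in memory block 1; 0 MB remain.
Put 43 MB in memory block 8; 21 MB remain.
Put 14 MB in memory block 3; 3 MB remain.
Put 13 MB in memory block 4; 13 MB remain.
Put 11 MB in memory block 4; 2 MB remain.
Put 36 MB in memory block 9; 28 MB remain.
9 memory blocks × 64 MB = 576 MB; used 447 MB; unused 129 MB.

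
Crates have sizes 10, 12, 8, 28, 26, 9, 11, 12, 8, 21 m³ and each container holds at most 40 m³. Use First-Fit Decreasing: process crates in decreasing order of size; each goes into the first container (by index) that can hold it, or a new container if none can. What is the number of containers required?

Sorted descending: 28, 26, 21, 12, 12, 11, 10, 9, 8, 8.
container 1: place 28 m³, 12 m³ left
container 2: place 26 m³, 14 m³ left
container 3: place 21 m³, 19 m³ left
container 1: place 12 m³, 0 m³ left
container 2: place 12 m³, 2 m³ left
container 3: place 11 m³, 8 m³ left
container 4: place 10 m³, 30 m³ left
container 4: place 9 m³, 21 m³ left
container 3: place 8 m³, 0 m³ left
container 4: place 8 m³, 13 m³ left
Final containers: [28,12] [26,12] [21,11,8] [10,9,8].

4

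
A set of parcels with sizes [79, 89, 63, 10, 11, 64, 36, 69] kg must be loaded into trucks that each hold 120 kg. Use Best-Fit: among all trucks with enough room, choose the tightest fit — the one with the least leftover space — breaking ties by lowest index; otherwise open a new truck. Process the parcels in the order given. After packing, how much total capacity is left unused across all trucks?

truck 1: place 79 kg, 41 kg left
truck 2: place 89 kg, 31 kg left
truck 3: place 63 kg, 57 kg left
truck 2: place 10 kg, 21 kg left
truck 2: place 11 kg, 10 kg left
truck 4: place 64 kg, 56 kg left
truck 1: place 36 kg, 5 kg left
truck 5: place 69 kg, 51 kg left
5 trucks × 120 kg = 600 kg; used 421 kg; unused 179 kg.

179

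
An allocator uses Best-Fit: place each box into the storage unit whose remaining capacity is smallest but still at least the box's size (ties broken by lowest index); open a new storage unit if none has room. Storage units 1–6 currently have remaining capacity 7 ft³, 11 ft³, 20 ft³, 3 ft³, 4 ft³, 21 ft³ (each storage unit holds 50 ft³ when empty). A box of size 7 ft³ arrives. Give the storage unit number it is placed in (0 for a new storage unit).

1

Storage units with room: storage unit 1 (7 ft³), storage unit 2 (11 ft³), storage unit 3 (20 ft³), storage unit 6 (21 ft³).
Tightest fit is storage unit 1 with 7 ft³ free.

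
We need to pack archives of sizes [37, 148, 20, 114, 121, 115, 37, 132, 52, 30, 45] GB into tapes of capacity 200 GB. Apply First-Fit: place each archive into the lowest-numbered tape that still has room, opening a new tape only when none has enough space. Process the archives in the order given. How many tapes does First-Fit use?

Put 37 GB in tape 1; 163 GB remain.
Put 148 GB in tape 1; 15 GB remain.
Put 20 GB in tape 2; 180 GB remain.
Put 114 GB in tape 2; 66 GB remain.
Put 121 GB in tape 3; 79 GB remain.
Put 115 GB in tape 4; 85 GB remain.
Put 37 GB in tape 2; 29 GB remain.
Put 132 GB in tape 5; 68 GB remain.
Put 52 GB in tape 3; 27 GB remain.
Put 30 GB in tape 4; 55 GB remain.
Put 45 GB in tape 4; 10 GB remain.
Final tapes: [37,148] [20,114,37] [121,52] [115,30,45] [132].

5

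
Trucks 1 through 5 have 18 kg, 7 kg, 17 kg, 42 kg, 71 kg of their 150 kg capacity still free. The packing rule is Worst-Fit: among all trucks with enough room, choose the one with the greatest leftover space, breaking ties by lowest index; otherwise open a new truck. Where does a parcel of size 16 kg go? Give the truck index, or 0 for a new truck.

Trucks with room: truck 1 (18 kg), truck 3 (17 kg), truck 4 (42 kg), truck 5 (71 kg).
Most room is truck 5 with 71 kg free.

5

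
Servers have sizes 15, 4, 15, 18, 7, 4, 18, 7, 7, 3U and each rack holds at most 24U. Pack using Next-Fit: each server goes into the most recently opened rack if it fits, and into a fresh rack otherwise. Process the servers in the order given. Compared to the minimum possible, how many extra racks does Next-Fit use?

1

Next-Fit: [15,4] [15] [18] [7,4] [18] [7,7,3] → 6 racks.
Total size 98U; any packing needs at least ⌈98/24⌉ = 5 racks.
An optimal packing achieves that bound: [18,4] [18,4] [15,7] [15,7] [7,3] → 5 racks.
Excess: 6 − 5 = 1.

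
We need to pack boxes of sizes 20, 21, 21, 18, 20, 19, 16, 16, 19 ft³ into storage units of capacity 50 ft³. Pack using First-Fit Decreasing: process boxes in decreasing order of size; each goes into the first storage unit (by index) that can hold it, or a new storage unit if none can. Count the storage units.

4 storage units

Sorted descending: 21, 21, 20, 20, 19, 19, 18, 16, 16.
storage unit 1: place 21 ft³, 29 ft³ left
storage unit 1: place 21 ft³, 8 ft³ left
storage unit 2: place 20 ft³, 30 ft³ left
storage unit 2: place 20 ft³, 10 ft³ left
storage unit 3: place 19 ft³, 31 ft³ left
storage unit 3: place 19 ft³, 12 ft³ left
storage unit 4: place 18 ft³, 32 ft³ left
storage unit 4: place 16 ft³, 16 ft³ left
storage unit 4: place 16 ft³, 0 ft³ left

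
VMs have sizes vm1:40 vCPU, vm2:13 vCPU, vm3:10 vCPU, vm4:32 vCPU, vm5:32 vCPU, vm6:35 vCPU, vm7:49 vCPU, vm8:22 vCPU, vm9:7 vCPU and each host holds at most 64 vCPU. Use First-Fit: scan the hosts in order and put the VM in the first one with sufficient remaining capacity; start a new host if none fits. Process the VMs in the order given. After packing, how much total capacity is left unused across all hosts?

16

vm1 (40 vCPU) → host 1 (remaining 24 vCPU)
vm2 (13 vCPU) → host 1 (remaining 11 vCPU)
vm3 (10 vCPU) → host 1 (remaining 1 vCPU)
vm4 (32 vCPU) → host 2 (remaining 32 vCPU)
vm5 (32 vCPU) → host 2 (remaining 0 vCPU)
vm6 (35 vCPU) → host 3 (remaining 29 vCPU)
vm7 (49 vCPU) → host 4 (remaining 15 vCPU)
vm8 (22 vCPU) → host 3 (remaining 7 vCPU)
vm9 (7 vCPU) → host 3 (remaining 0 vCPU)
4 hosts × 64 vCPU = 256 vCPU; used 240 vCPU; unused 16 vCPU.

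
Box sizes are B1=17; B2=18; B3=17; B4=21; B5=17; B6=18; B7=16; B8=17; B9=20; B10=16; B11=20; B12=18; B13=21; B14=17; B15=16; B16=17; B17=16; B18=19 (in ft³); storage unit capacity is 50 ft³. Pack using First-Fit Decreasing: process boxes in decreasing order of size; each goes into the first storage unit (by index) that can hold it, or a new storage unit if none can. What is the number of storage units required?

8 storage units

Sorted descending: 21, 21, 20, 20, 19, 18, 18, 18, 17, 17, 17, 17, 17, 17, 16, 16, 16, 16.
storage unit 1: place 21 ft³, 29 ft³ left
storage unit 1: place 21 ft³, 8 ft³ left
storage unit 2: place 20 ft³, 30 ft³ left
storage unit 2: place 20 ft³, 10 ft³ left
storage unit 3: place 19 ft³, 31 ft³ left
storage unit 3: place 18 ft³, 13 ft³ left
storage unit 4: place 18 ft³, 32 ft³ left
storage unit 4: place 18 ft³, 14 ft³ left
storage unit 5: place 17 ft³, 33 ft³ left
storage unit 5: place 17 ft³, 16 ft³ left
storage unit 6: place 17 ft³, 33 ft³ left
storage unit 6: place 17 ft³, 16 ft³ left
storage unit 7: place 17 ft³, 33 ft³ left
storage unit 7: place 17 ft³, 16 ft³ left
storage unit 5: place 16 ft³, 0 ft³ left
storage unit 6: place 16 ft³, 0 ft³ left
storage unit 7: place 16 ft³, 0 ft³ left
storage unit 8: place 16 ft³, 34 ft³ left
Final storage units: [21,21] [20,20] [19,18] [18,18] [17,17,16] [17,17,16] [17,17,16] [16].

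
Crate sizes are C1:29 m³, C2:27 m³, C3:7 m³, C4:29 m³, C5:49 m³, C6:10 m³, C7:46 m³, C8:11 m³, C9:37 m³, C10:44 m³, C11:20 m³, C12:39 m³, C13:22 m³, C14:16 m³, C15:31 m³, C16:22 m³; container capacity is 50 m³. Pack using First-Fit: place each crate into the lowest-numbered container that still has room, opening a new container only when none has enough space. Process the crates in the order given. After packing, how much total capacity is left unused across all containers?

Put C1 (29 m³) in container 1; 21 m³ remain.
Put C2 (27 m³) in container 2; 23 m³ remain.
Put C3 (7 m³) in container 1; 14 m³ remain.
Put C4 (29 m³) in container 3; 21 m³ remain.
Put C5 (49 m³) in container 4; 1 m³ remain.
Put C6 (10 m³) in container 1; 4 m³ remain.
Put C7 (46 m³) in container 5; 4 m³ remain.
Put C8 (11 m³) in container 2; 12 m³ remain.
Put C9 (37 m³) in container 6; 13 m³ remain.
Put C10 (44 m³) in container 7; 6 m³ remain.
Put C11 (20 m³) in container 3; 1 m³ remain.
Put C12 (39 m³) in container 8; 11 m³ remain.
Put C13 (22 m³) in container 9; 28 m³ remain.
Put C14 (16 m³) in container 9; 12 m³ remain.
Put C15 (31 m³) in container 10; 19 m³ remain.
Put C16 (22 m³) in container 11; 28 m³ remain.
11 containers × 50 m³ = 550 m³; used 439 m³; unused 111 m³.

111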